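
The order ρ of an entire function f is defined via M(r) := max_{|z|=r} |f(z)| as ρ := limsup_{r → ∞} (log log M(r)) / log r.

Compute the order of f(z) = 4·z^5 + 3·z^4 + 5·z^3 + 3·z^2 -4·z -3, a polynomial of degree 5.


|f(z)| ≤ Σ|c_k|·r^k = O(r^5) as r → ∞. Polynomial growth is O(e^{r^ε}) for every ε > 0 (since r^5/e^{r^ε} → 0), so ρ ≤ ε for all ε > 0, i.e. ρ = 0. Every nonconstant polynomial has order 0.
Therefore ρ = 0.

Order ρ = 0.


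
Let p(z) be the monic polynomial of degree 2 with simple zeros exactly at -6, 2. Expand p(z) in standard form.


The polynomial is p(z) = ∏_{α ∈ S} (z − α), where S = {-6, 2}.
Expanding the product yields: p(z) = z^2 + 4·z -12.
The resulting polynomial has degree 2 and real coefficients as required.

p(z) = z^2 + 4·z -12.


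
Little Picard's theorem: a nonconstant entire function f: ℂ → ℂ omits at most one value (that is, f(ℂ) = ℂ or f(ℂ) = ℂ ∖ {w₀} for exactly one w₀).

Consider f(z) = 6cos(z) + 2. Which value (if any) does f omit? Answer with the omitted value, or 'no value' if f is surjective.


Little Picard bounds the complement of f(ℂ) to at most one point.
cos is entire and surjective onto ℂ: for every w ∈ ℂ, cos(ζ) = w has a solution ζ ∈ ℂ (e.g., via the complex inverse arccos). With ζ = z this gives z = ζ/(1). Then 6·cos(z) takes every value in 6·ℂ = ℂ, and adding 2 is a bijection of ℂ. So f is surjective and omits no value. (Note: only on the real line is cos bounded by [−1, 1].)

Omitted value: no value.


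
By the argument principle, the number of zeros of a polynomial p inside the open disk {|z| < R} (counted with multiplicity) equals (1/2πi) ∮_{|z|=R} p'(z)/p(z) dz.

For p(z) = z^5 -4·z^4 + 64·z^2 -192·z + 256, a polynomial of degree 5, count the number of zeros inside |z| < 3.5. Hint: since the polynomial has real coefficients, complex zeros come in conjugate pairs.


The zeros of p are: (2 + 2i), (2 - 2i), -4, (2 + 2i), (2 - 2i).
Their magnitudes are: 2.828, 2.828, 4, 2.828, 2.828.
Zeros with |z| < R = 3.5: (2 + 2i), (2 - 2i), (2 + 2i), (2 - 2i).
Count = 4.
By the argument principle, (1/2πi) ∮_{|z|=R} p'(z)/p(z) dz equals exactly this count.

Number of zeros inside |z| < 3.5: 4.


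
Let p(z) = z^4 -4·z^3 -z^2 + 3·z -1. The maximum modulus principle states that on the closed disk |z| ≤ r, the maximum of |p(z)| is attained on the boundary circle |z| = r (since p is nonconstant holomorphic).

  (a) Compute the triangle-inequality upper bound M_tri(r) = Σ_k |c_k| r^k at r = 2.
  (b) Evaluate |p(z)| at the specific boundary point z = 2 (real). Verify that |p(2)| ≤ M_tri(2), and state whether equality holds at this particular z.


Coefficients: c_0 = -1, c_1 = 3, c_2 = -1, c_3 = -4, c_4 = 1. Radius r = 2.
Part (a). Triangle bound: M_tri(r) = Σ_k |c_k| r^k
  = |-1|·2^0 + |3|·2^1 + |-1|·2^2 + |-4|·2^3 + |1|·2^4
  = 1 + 6 + 4 + 32 + 16 = 59.
This bounds M(r) := max_{|z|=r} |p(z)| from above; equality holds iff all terms c_k z^k can be made to align in phase at a single z on |z|=r.
Part (b). At z = 2 (real, on the circle |z| = r):
  p(2) = (-1)·2^0 + (3)·2^1 + (-1)·2^2 + (-4)·2^3 + (1)·2^4 = -15.
  |p(2)| = 15.
Check: |p(2)| = 15 ≤ 59 = M_tri(2). ✓ Equality does not hold at z = 2 (the coefficients have mixed signs, so the terms do not all align in phase there).

M_tri(2) = 59; |p(2)| = 15; equality at z=2: no.


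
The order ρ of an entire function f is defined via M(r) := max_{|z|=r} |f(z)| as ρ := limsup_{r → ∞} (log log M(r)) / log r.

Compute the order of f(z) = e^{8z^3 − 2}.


|e^{8z^3 − 2}| = e^{Re(8·z^3) + -2} ≤ e^{8|z|^3 + -2} = e^{8r^3 + -2} on |z| = r, so ρ ≤ 3. Choosing z on |z|=r so that 8·z^3 is real positive (always possible by picking arg z appropriately) gives |f(z)| = e^{8r^3 + -2}, matching the bound. The additive constant -2 does not affect log log M(r) ~ 3·log r. Hence ρ = 3.
Therefore ρ = 3.

Order ρ = 3.


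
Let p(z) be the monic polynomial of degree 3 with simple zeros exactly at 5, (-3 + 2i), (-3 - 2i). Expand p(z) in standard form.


The polynomial is p(z) = ∏_{α ∈ S} (z − α), where S = {5, (-3 + 2i), (-3 - 2i)}.
Expanding the product yields: p(z) = z^3 + z^2 -17·z -65.
Note conjugate pairs combine to real quadratics: (z − (-3+2i))(z − (-3−2i)) = z² + 6z + 13.
The resulting polynomial has degree 3 and real coefficients as required.

p(z) = z^3 + z^2 -17·z -65.


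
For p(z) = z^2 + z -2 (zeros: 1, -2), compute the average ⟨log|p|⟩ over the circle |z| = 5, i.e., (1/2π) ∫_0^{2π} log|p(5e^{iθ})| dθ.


Zeros: -2, 1; r = 5.
Inside |z| < r: -2, 1. Outside (|z| ≥ r): ∅.
p(0) = -2, so log|p(0)| = log(2) = 0.6931.
Apply Jensen: I(r) = log|p(0)| + Σ_k log(r/|z_k|), summed over zeros inside |z| < r.
  log(r/|z_k|) for z_k = 1: log(5/1) = 1.6094
  log(r/|z_k|) for z_k = -2: log(5/2) = 0.9163
Sum over inside zeros: 2.5257.
I(r) = log|p(0)| + (inside sum) = 0.6931 + 2.5257 = 3.2189.
Closed form (all zeros inside, monic): I(r) = n·log(r) = 2·log(5) = 3.2189. ✓

I(r) ≈ 3.2189.


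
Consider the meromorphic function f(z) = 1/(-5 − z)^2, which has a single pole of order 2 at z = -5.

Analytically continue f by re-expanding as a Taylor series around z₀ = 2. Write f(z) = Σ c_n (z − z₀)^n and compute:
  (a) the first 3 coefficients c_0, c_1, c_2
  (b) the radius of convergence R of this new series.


Let w = z − z₀, so z = z₀ + w.
Then -5 − z = -5 − (z₀ + w) = (-5 − z₀) − w = -7 − w.
f(z) = 1/(-7 − w)^2 = (1/(-7)^2) · (1 − w/(-7))^{−2}.
By the binomial series (1−u)^{−2} = Σ_{n≥0} C(n+1, 1) u^n for |u|<1, with u = w/(-7):
  c_n = C(n+1, 1) / (-7)^(n+2).
  c_0 = 1/(-7)^2 = 1/49.
  c_1 = 2/(-7)^3 = -2/343.
  c_2 = 3/(-7)^4 = 3/2401.
The series is valid for |w/d| < 1, i.e. |z − z₀| < |d|.
Radius of convergence: R = |-5 − z₀| = |-7| = 7 (distance from z₀ to the singularity z = -5).

c_0 = 1/49, c_1 = -2/343, c_2 = 3/2401; R = 7.


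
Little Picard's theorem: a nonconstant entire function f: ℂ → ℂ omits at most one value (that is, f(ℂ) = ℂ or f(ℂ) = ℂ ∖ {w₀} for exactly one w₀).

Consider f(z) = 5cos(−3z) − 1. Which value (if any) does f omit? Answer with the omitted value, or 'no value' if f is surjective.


Little Picard bounds the complement of f(ℂ) to at most one point.
cos is entire and surjective onto ℂ: for every w ∈ ℂ, cos(ζ) = w has a solution ζ ∈ ℂ (e.g., via the complex inverse arccos). With ζ = −3z this gives z = ζ/(-3). Then 5·cos(−3z) takes every value in 5·ℂ = ℂ, and adding -1 is a bijection of ℂ. So f is surjective and omits no value. (Note: only on the real line is cos bounded by [−1, 1].)

Omitted value: no value.


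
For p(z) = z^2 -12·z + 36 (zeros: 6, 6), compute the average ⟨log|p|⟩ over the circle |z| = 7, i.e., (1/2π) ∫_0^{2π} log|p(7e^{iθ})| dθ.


Zeros: 6, 6; r = 7.
Inside |z| < r: 6, 6. Outside (|z| ≥ r): ∅.
p(0) = 36, so log|p(0)| = log(36) = 3.5835.
Apply Jensen: I(r) = log|p(0)| + Σ_k log(r/|z_k|), summed over zeros inside |z| < r.
  log(r/|z_k|) for z_k = 6: log(7/6) = 0.1542
  log(r/|z_k|) for z_k = 6: log(7/6) = 0.1542
Sum over inside zeros: 0.3083.
I(r) = log|p(0)| + (inside sum) = 3.5835 + 0.3083 = 3.8918.
Closed form (all zeros inside, monic): I(r) = n·log(r) = 2·log(7) = 3.8918. ✓

I(r) ≈ 3.8918.


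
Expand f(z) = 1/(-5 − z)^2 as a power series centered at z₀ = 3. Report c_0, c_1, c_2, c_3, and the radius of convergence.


Let w = z − z₀, so z = z₀ + w.
Then -5 − z = -5 − (z₀ + w) = (-5 − z₀) − w = -8 − w.
f(z) = 1/(-8 − w)^2 = (1/(-8)^2) · (1 − w/(-8))^{−2}.
By the binomial series (1−u)^{−2} = Σ_{n≥0} C(n+1, 1) u^n for |u|<1, with u = w/(-8):
  c_n = C(n+1, 1) / (-8)^(n+2).
  c_0 = 1/(-8)^2 = 1/64.
  c_1 = 2/(-8)^3 = -1/256.
  c_2 = 3/(-8)^4 = 3/4096.
  c_3 = 4/(-8)^5 = -1/8192.
The series is valid for |w/d| < 1, i.e. |z − z₀| < |d|.
Radius of convergence: R = |-5 − z₀| = |-8| = 8 (distance from z₀ to the singularity z = -5).

c_0 = 1/64, c_1 = -1/256, c_2 = 3/4096, c_3 = -1/8192; R = 8.


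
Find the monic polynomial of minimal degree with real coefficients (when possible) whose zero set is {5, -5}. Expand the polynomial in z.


The polynomial is p(z) = ∏_{α ∈ S} (z − α), where S = {5, -5}.
Expanding the product yields: p(z) = z^2 -25.
The resulting polynomial has degree 2 and real coefficients as required.

p(z) = z^2 -25.


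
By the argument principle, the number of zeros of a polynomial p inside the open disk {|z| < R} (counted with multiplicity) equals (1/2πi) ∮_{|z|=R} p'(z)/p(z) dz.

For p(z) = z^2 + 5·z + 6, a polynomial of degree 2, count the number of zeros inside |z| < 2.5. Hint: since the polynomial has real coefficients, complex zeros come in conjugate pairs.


The zeros of p are: -2, -3.
Their magnitudes are: 2, 3.
Zeros with |z| < R = 2.5: -2.
Count = 1.
By the argument principle, (1/2πi) ∮_{|z|=R} p'(z)/p(z) dz equals exactly this count.

Number of zeros inside |z| < 2.5: 1.


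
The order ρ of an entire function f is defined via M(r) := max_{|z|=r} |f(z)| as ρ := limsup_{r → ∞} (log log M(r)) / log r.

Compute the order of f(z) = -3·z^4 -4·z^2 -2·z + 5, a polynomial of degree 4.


|f(z)| ≤ Σ|c_k|·r^k = O(r^4) as r → ∞. Polynomial growth is O(e^{r^ε}) for every ε > 0 (since r^4/e^{r^ε} → 0), so ρ ≤ ε for all ε > 0, i.e. ρ = 0. Every nonconstant polynomial has order 0.
Therefore ρ = 0.

Order ρ = 0.


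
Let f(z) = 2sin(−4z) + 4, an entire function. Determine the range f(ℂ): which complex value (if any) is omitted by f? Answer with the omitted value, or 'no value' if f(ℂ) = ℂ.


Little Picard bounds the complement of f(ℂ) to at most one point.
sin is entire and surjective onto ℂ: for every w ∈ ℂ, sin(ζ) = w has a solution ζ ∈ ℂ (e.g., via the complex inverse arcsin). With ζ = −4z this gives z = ζ/(-4). Then 2·sin(−4z) takes every value in 2·ℂ = ℂ, and adding 4 is a bijection of ℂ. So f is surjective and omits no value. (Note: only on the real line is sin bounded by [−1, 1].)

Omitted value: no value.


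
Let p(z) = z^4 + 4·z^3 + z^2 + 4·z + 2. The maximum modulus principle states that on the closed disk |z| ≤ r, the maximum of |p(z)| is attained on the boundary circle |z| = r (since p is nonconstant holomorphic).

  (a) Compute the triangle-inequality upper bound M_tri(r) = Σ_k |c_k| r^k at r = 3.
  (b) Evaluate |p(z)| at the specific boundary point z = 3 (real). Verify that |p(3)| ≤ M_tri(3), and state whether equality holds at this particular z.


Coefficients: c_0 = 2, c_1 = 4, c_2 = 1, c_3 = 4, c_4 = 1. Radius r = 3.
Part (a). Triangle bound: M_tri(r) = Σ_k |c_k| r^k
  = |2|·3^0 + |4|·3^1 + |1|·3^2 + |4|·3^3 + |1|·3^4
  = 2 + 12 + 9 + 108 + 81 = 212.
This bounds M(r) := max_{|z|=r} |p(z)| from above; equality holds iff all terms c_k z^k can be made to align in phase at a single z on |z|=r.
Part (b). At z = 3 (real, on the circle |z| = r):
  p(3) = (2)·3^0 + (4)·3^1 + (1)·3^2 + (4)·3^3 + (1)·3^4 = 212.
  |p(3)| = 212.
Since all nonzero coefficients share the same sign, |p(3)| = 212 = M_tri(3); the triangle bound is attained at z = 3, so in fact M(r) = 212.

M_tri(3) = 212; |p(3)| = 212; equality at z=3: yes.


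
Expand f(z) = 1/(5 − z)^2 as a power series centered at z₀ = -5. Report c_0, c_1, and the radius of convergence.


Let w = z − z₀, so z = z₀ + w.
Then 5 − z = 5 − (z₀ + w) = (5 − z₀) − w = 10 − w.
f(z) = 1/(10 − w)^2 = (1/(10)^2) · (1 − w/(10))^{−2}.
By the binomial series (1−u)^{−2} = Σ_{n≥0} C(n+1, 1) u^n for |u|<1, with u = w/(10):
  c_n = C(n+1, 1) / (10)^(n+2).
  c_0 = 1/(10)^2 = 1/100.
  c_1 = 2/(10)^3 = 1/500.
The series is valid for |w/d| < 1, i.e. |z − z₀| < |d|.
Radius of convergence: R = |5 − z₀| = |10| = 10 (distance from z₀ to the singularity z = 5).

c_0 = 1/100, c_1 = 1/500; R = 10.


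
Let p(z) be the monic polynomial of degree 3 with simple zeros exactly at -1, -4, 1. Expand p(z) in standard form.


The polynomial is p(z) = ∏_{α ∈ S} (z − α), where S = {-1, -4, 1}.
Expanding the product yields: p(z) = z^3 + 4·z^2 -z -4.
The resulting polynomial has degree 3 and real coefficients as required.

p(z) = z^3 + 4·z^2 -z -4.


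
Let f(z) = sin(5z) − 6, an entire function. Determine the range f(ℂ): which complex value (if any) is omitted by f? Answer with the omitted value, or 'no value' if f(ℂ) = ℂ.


Little Picard bounds the complement of f(ℂ) to at most one point.
sin is entire and surjective onto ℂ: for every w ∈ ℂ, sin(ζ) = w has a solution ζ ∈ ℂ (e.g., via the complex inverse arcsin). With ζ = 5z this gives z = ζ/(5). Then 1·sin(5z) takes every value in 1·ℂ = ℂ, and adding -6 is a bijection of ℂ. So f is surjective and omits no value. (Note: only on the real line is sin bounded by [−1, 1].)

Omitted value: no value.


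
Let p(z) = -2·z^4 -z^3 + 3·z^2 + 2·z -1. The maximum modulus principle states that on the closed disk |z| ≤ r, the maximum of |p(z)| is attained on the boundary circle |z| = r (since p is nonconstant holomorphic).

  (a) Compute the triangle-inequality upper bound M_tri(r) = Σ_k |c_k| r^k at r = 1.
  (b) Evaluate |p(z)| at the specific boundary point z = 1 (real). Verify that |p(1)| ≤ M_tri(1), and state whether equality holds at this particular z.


Coefficients: c_0 = -1, c_1 = 2, c_2 = 3, c_3 = -1, c_4 = -2. Radius r = 1.
Part (a). Triangle bound: M_tri(r) = Σ_k |c_k| r^k
  = |-1|·1^0 + |2|·1^1 + |3|·1^2 + |-1|·1^3 + |-2|·1^4
  = 1 + 2 + 3 + 1 + 2 = 9.
This bounds M(r) := max_{|z|=r} |p(z)| from above; equality holds iff all terms c_k z^k can be made to align in phase at a single z on |z|=r.
Part (b). At z = 1 (real, on the circle |z| = r):
  p(1) = (-1)·1^0 + (2)·1^1 + (3)·1^2 + (-1)·1^3 + (-2)·1^4 = 1.
  |p(1)| = 1.
Check: |p(1)| = 1 ≤ 9 = M_tri(1). ✓ Equality does not hold at z = 1 (the coefficients have mixed signs, so the terms do not all align in phase there).

M_tri(1) = 9; |p(1)| = 1; equality at z=1: no.


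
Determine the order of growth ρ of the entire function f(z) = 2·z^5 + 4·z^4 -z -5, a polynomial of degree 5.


|f(z)| ≤ Σ|c_k|·r^k = O(r^5) as r → ∞. Polynomial growth is O(e^{r^ε}) for every ε > 0 (since r^5/e^{r^ε} → 0), so ρ ≤ ε for all ε > 0, i.e. ρ = 0. Every nonconstant polynomial has order 0.
Therefore ρ = 0.

Order ρ = 0.


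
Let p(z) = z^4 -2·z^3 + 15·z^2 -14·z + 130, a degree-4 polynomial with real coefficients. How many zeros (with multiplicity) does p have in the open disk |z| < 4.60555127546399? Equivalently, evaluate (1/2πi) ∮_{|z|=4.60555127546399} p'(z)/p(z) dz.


The zeros of p are: (2 + 3i), (2 - 3i), (-1 + 3i), (-1 - 3i).
Their magnitudes are: 3.606, 3.606, 3.162, 3.162.
Zeros with |z| < R = 4.60555127546399: (2 + 3i), (2 - 3i), (-1 + 3i), (-1 - 3i).
Count = 4.
By the argument principle, (1/2πi) ∮_{|z|=R} p'(z)/p(z) dz equals exactly this count.

Number of zeros inside |z| < 4.60555127546399: 4.


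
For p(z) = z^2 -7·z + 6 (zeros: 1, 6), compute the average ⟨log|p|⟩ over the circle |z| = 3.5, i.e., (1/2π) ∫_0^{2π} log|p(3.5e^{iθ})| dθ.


Zeros: 1, 6; r = 3.5.
Inside |z| < r: 1. Outside (|z| ≥ r): 6.
p(0) = 6, so log|p(0)| = log(6) = 1.7918.
Apply Jensen: I(r) = log|p(0)| + Σ_k log(r/|z_k|), summed over zeros inside |z| < r.
  log(r/|z_k|) for z_k = 1: log(3.5/1) = 1.2528
  Outside zeros (6) contribute nothing to the Jensen sum.
Sum over inside zeros: 1.2528.
I(r) = log|p(0)| + (inside sum) = 1.7918 + 1.2528 = 3.0445.
Note: since some zeros are outside |z| ≤ r, the simplified n·log(r) form does NOT apply — only the inside zeros contribute.

I(r) ≈ 3.0445.


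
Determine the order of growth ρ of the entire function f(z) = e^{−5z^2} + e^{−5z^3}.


Each summand is entire of order 2 and 3 respectively (as in the single-exponential case). The order of a sum is at most the max of the orders, so ρ ≤ 3. For the lower bound: on |z|=r choose arg z so that -5z^3 is real positive; then |e^{-5z^3}| = e^{5r^3} while |e^{-5z^2}| ≤ e^{5r^2} = o(e^{5r^3}). So |f| ≥ e^{5r^3}(1 − o(1)) and ρ ≥ 3. Hence ρ = max(2, 3) = 3.
Therefore ρ = 3.

Order ρ = 3.


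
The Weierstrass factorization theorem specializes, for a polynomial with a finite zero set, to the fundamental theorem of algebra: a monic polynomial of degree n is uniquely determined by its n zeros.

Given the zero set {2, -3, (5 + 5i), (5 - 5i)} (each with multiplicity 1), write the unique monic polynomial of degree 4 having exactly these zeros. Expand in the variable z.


The polynomial is p(z) = ∏_{α ∈ S} (z − α), where S = {2, -3, (5 + 5i), (5 - 5i)}.
Expanding the product yields: p(z) = z^4 -9·z^3 + 34·z^2 + 110·z -300.
Note conjugate pairs combine to real quadratics: (z − (5+5i))(z − (5−5i)) = z² − 10z + 50.
The resulting polynomial has degree 4 and real coefficients as required.

p(z) = z^4 -9·z^3 + 34·z^2 + 110·z -300.


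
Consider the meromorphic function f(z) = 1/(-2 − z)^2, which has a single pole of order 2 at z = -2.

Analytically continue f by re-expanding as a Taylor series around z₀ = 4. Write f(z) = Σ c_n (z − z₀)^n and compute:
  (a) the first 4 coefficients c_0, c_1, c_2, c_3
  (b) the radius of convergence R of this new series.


Let w = z − z₀, so z = z₀ + w.
Then -2 − z = -2 − (z₀ + w) = (-2 − z₀) − w = -6 − w.
f(z) = 1/(-6 − w)^2 = (1/(-6)^2) · (1 − w/(-6))^{−2}.
By the binomial series (1−u)^{−2} = Σ_{n≥0} C(n+1, 1) u^n for |u|<1, with u = w/(-6):
  c_n = C(n+1, 1) / (-6)^(n+2).
  c_0 = 1/(-6)^2 = 1/36.
  c_1 = 2/(-6)^3 = -1/108.
  c_2 = 3/(-6)^4 = 1/432.
  c_3 = 4/(-6)^5 = -1/1944.
The series is valid for |w/d| < 1, i.e. |z − z₀| < |d|.
Radius of convergence: R = |-2 − z₀| = |-6| = 6 (distance from z₀ to the singularity z = -2).

c_0 = 1/36, c_1 = -1/108, c_2 = 1/432, c_3 = -1/1944; R = 6.


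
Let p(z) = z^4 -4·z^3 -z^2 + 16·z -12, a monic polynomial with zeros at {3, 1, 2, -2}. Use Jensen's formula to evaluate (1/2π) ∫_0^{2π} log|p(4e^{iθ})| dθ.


Zeros: -2, 1, 2, 3; r = 4.
Inside |z| < r: -2, 1, 2, 3. Outside (|z| ≥ r): ∅.
p(0) = -12, so log|p(0)| = log(12) = 2.4849.
Apply Jensen: I(r) = log|p(0)| + Σ_k log(r/|z_k|), summed over zeros inside |z| < r.
  log(r/|z_k|) for z_k = 3: log(4/3) = 0.2877
  log(r/|z_k|) for z_k = 1: log(4/1) = 1.3863
  log(r/|z_k|) for z_k = 2: log(4/2) = 0.6931
  log(r/|z_k|) for z_k = -2: log(4/2) = 0.6931
Sum over inside zeros: 3.0603.
I(r) = log|p(0)| + (inside sum) = 2.4849 + 3.0603 = 5.5452.
Closed form (all zeros inside, monic): I(r) = n·log(r) = 4·log(4) = 5.5452. ✓

I(r) ≈ 5.5452.


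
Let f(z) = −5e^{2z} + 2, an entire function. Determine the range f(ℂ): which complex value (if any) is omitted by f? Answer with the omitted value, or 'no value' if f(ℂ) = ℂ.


Little Picard bounds the complement of f(ℂ) to at most one point.
e^{2z} is never zero on ℂ, so -5·e^{2z} takes every value in ℂ ∖ {0}. Adding 2 shifts the range to ℂ ∖ {2}. Thus f omits exactly the value 2.

Omitted value: 2.


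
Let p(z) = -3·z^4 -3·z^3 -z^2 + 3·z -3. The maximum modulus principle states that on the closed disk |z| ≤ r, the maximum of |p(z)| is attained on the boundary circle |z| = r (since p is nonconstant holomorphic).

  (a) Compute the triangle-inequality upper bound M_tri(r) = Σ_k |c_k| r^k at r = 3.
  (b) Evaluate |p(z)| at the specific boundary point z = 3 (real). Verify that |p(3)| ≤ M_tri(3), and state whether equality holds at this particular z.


Coefficients: c_0 = -3, c_1 = 3, c_2 = -1, c_3 = -3, c_4 = -3. Radius r = 3.
Part (a). Triangle bound: M_tri(r) = Σ_k |c_k| r^k
  = |-3|·3^0 + |3|·3^1 + |-1|·3^2 + |-3|·3^3 + |-3|·3^4
  = 3 + 9 + 9 + 81 + 243 = 345.
This bounds M(r) := max_{|z|=r} |p(z)| from above; equality holds iff all terms c_k z^k can be made to align in phase at a single z on |z|=r.
Part (b). At z = 3 (real, on the circle |z| = r):
  p(3) = (-3)·3^0 + (3)·3^1 + (-1)·3^2 + (-3)·3^3 + (-3)·3^4 = -327.
  |p(3)| = 327.
Check: |p(3)| = 327 ≤ 345 = M_tri(3). ✓ Equality does not hold at z = 3 (the coefficients have mixed signs, so the terms do not all align in phase there).

M_tri(3) = 345; |p(3)| = 327; equality at z=3: no.


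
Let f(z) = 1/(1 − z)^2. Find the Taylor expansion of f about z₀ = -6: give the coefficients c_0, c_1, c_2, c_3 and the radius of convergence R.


Let w = z − z₀, so z = z₀ + w.
Then 1 − z = 1 − (z₀ + w) = (1 − z₀) − w = 7 − w.
f(z) = 1/(7 − w)^2 = (1/(7)^2) · (1 − w/(7))^{−2}.
By the binomial series (1−u)^{−2} = Σ_{n≥0} C(n+1, 1) u^n for |u|<1, with u = w/(7):
  c_n = C(n+1, 1) / (7)^(n+2).
  c_0 = 1/(7)^2 = 1/49.
  c_1 = 2/(7)^3 = 2/343.
  c_2 = 3/(7)^4 = 3/2401.
  c_3 = 4/(7)^5 = 4/16807.
The series is valid for |w/d| < 1, i.e. |z − z₀| < |d|.
Radius of convergence: R = |1 − z₀| = |7| = 7 (distance from z₀ to the singularity z = 1).

c_0 = 1/49, c_1 = 2/343, c_2 = 3/2401, c_3 = 4/16807; R = 7.


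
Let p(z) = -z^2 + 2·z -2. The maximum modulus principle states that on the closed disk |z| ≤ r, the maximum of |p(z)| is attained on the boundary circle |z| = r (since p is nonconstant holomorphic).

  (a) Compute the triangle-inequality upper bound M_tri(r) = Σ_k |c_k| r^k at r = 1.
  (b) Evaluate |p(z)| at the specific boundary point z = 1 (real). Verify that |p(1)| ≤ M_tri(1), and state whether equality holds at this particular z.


Coefficients: c_0 = -2, c_1 = 2, c_2 = -1. Radius r = 1.
Part (a). Triangle bound: M_tri(r) = Σ_k |c_k| r^k
  = |-2|·1^0 + |2|·1^1 + |-1|·1^2
  = 2 + 2 + 1 = 5.
This bounds M(r) := max_{|z|=r} |p(z)| from above; equality holds iff all terms c_k z^k can be made to align in phase at a single z on |z|=r.
Part (b). At z = 1 (real, on the circle |z| = r):
  p(1) = (-2)·1^0 + (2)·1^1 + (-1)·1^2 = -1.
  |p(1)| = 1.
Check: |p(1)| = 1 ≤ 5 = M_tri(1). ✓ Equality does not hold at z = 1 (the coefficients have mixed signs, so the terms do not all align in phase there).

M_tri(1) = 5; |p(1)| = 1; equality at z=1: no.


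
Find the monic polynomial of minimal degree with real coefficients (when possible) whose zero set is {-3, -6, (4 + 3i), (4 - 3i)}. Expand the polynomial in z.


The polynomial is p(z) = ∏_{α ∈ S} (z − α), where S = {-3, -6, (4 + 3i), (4 - 3i)}.
Expanding the product yields: p(z) = z^4 + z^3 -29·z^2 + 81·z + 450.
Note conjugate pairs combine to real quadratics: (z − (4+3i))(z − (4−3i)) = z² − 8z + 25.
The resulting polynomial has degree 4 and real coefficients as required.

p(z) = z^4 + z^3 -29·z^2 + 81·z + 450.


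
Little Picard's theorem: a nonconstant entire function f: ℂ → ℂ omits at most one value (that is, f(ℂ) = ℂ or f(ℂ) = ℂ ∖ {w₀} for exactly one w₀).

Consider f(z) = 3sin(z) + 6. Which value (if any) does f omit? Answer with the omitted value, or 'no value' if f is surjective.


Little Picard bounds the complement of f(ℂ) to at most one point.
sin is entire and surjective onto ℂ: for every w ∈ ℂ, sin(ζ) = w has a solution ζ ∈ ℂ (e.g., via the complex inverse arcsin). With ζ = z this gives z = ζ/(1). Then 3·sin(z) takes every value in 3·ℂ = ℂ, and adding 6 is a bijection of ℂ. So f is surjective and omits no value. (Note: only on the real line is sin bounded by [−1, 1].)

Omitted value: no value.


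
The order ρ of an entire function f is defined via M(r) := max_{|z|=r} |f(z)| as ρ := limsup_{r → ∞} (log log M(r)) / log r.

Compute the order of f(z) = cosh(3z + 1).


cosh(w) is a linear combination of e^{iw} and e^{−iw} (or e^w, e^{−w} in the hyperbolic case), so |cosh(w)| ≤ e^{|w|}. With w = 3z + 1, |w| ≤ 3|z| + 1 = 3r + 1 on |z| = r, giving M(r) ≤ e^{3r + 1}, so ρ ≤ 1. On a suitable ray (z = it for sin/cos; z = t for sinh/cosh, t real → ∞), |cosh(3z + 1)| grows like e^{3|t|}/2, so ρ ≥ 1. Hence ρ = 1.
Therefore ρ = 1.

Order ρ = 1.


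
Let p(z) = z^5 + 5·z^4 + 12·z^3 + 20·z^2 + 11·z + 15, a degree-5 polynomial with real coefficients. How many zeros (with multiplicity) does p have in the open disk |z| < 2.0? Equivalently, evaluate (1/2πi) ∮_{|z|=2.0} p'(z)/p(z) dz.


The zeros of p are: (-1 + 2i), (-1 - 2i), -3, (0 + 1i), (0 - 1i).
Their magnitudes are: 2.236, 2.236, 3, 1, 1.
Zeros with |z| < R = 2.0: (0 + 1i), (0 - 1i).
Count = 2.
By the argument principle, (1/2πi) ∮_{|z|=R} p'(z)/p(z) dz equals exactly this count.

Number of zeros inside |z| < 2.0: 2.


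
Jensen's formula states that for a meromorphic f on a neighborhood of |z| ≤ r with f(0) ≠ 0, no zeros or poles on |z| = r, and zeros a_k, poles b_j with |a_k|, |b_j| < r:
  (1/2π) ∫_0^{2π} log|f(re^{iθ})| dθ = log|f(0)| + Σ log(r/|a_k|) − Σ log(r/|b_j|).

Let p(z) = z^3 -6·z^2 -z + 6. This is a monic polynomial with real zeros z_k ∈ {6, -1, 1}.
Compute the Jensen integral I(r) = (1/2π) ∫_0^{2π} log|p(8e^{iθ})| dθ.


Zeros: -1, 1, 6; r = 8.
Inside |z| < r: -1, 1, 6. Outside (|z| ≥ r): ∅.
p(0) = 6, so log|p(0)| = log(6) = 1.7918.
Apply Jensen: I(r) = log|p(0)| + Σ_k log(r/|z_k|), summed over zeros inside |z| < r.
  log(r/|z_k|) for z_k = 6: log(8/6) = 0.2877
  log(r/|z_k|) for z_k = -1: log(8/1) = 2.0794
  log(r/|z_k|) for z_k = 1: log(8/1) = 2.0794
Sum over inside zeros: 4.4466.
I(r) = log|p(0)| + (inside sum) = 1.7918 + 4.4466 = 6.2383.
Closed form (all zeros inside, monic): I(r) = n·log(r) = 3·log(8) = 6.2383. ✓

I(r) ≈ 6.2383.


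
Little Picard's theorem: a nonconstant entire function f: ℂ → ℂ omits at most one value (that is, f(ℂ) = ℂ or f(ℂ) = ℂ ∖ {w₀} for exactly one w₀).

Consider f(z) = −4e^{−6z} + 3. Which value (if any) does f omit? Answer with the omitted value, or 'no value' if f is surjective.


Little Picard bounds the complement of f(ℂ) to at most one point.
e^{−6z} is never zero on ℂ, so -4·e^{−6z} takes every value in ℂ ∖ {0}. Adding 3 shifts the range to ℂ ∖ {3}. Thus f omits exactly the value 3.

Omitted value: 3.


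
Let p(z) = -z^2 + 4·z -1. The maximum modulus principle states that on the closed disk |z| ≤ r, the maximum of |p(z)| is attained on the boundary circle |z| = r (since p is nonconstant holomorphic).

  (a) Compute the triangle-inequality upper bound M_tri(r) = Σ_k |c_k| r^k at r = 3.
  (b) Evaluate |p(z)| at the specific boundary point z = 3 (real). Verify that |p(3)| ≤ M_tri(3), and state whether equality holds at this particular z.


Coefficients: c_0 = -1, c_1 = 4, c_2 = -1. Radius r = 3.
Part (a). Triangle bound: M_tri(r) = Σ_k |c_k| r^k
  = |-1|·3^0 + |4|·3^1 + |-1|·3^2
  = 1 + 12 + 9 = 22.
This bounds M(r) := max_{|z|=r} |p(z)| from above; equality holds iff all terms c_k z^k can be made to align in phase at a single z on |z|=r.
Part (b). At z = 3 (real, on the circle |z| = r):
  p(3) = (-1)·3^0 + (4)·3^1 + (-1)·3^2 = 2.
  |p(3)| = 2.
Check: |p(3)| = 2 ≤ 22 = M_tri(3). ✓ Equality does not hold at z = 3 (the coefficients have mixed signs, so the terms do not all align in phase there).

M_tri(3) = 22; |p(3)| = 2; equality at z=3: no.


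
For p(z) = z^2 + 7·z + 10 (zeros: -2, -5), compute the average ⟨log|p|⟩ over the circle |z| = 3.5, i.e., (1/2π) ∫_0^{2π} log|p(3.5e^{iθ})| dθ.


Zeros: -5, -2; r = 3.5.
Inside |z| < r: -2. Outside (|z| ≥ r): -5.
p(0) = 10, so log|p(0)| = log(10) = 2.3026.
Apply Jensen: I(r) = log|p(0)| + Σ_k log(r/|z_k|), summed over zeros inside |z| < r.
  log(r/|z_k|) for z_k = -2: log(3.5/2) = 0.5596
  Outside zeros (-5) contribute nothing to the Jensen sum.
Sum over inside zeros: 0.5596.
I(r) = log|p(0)| + (inside sum) = 2.3026 + 0.5596 = 2.8622.
Note: since some zeros are outside |z| ≤ r, the simplified n·log(r) form does NOT apply — only the inside zeros contribute.

I(r) ≈ 2.8622.


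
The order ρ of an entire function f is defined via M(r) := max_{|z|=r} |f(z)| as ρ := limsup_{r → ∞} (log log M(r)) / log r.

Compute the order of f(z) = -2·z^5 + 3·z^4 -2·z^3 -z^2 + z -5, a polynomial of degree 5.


|f(z)| ≤ Σ|c_k|·r^k = O(r^5) as r → ∞. Polynomial growth is O(e^{r^ε}) for every ε > 0 (since r^5/e^{r^ε} → 0), so ρ ≤ ε for all ε > 0, i.e. ρ = 0. Every nonconstant polynomial has order 0.
Therefore ρ = 0.

Order ρ = 0.


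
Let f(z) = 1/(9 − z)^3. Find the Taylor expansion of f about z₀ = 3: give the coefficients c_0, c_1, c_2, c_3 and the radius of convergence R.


Let w = z − z₀, so z = z₀ + w.
Then 9 − z = 9 − (z₀ + w) = (9 − z₀) − w = 6 − w.
f(z) = 1/(6 − w)^3 = (1/(6)^3) · (1 − w/(6))^{−3}.
By the binomial series (1−u)^{−3} = Σ_{n≥0} C(n+2, 2) u^n for |u|<1, with u = w/(6):
  c_n = C(n+2, 2) / (6)^(n+3).
  c_0 = 1/(6)^3 = 1/216.
  c_1 = 3/(6)^4 = 1/432.
  c_2 = 6/(6)^5 = 1/1296.
  c_3 = 10/(6)^6 = 5/23328.
The series is valid for |w/d| < 1, i.e. |z − z₀| < |d|.
Radius of convergence: R = |9 − z₀| = |6| = 6 (distance from z₀ to the singularity z = 9).

c_0 = 1/216, c_1 = 1/432, c_2 = 1/1296, c_3 = 5/23328; R = 6.


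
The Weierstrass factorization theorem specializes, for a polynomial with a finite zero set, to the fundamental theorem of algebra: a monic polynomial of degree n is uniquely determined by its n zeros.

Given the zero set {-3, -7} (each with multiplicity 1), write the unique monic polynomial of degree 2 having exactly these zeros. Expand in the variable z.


The polynomial is p(z) = ∏_{α ∈ S} (z − α), where S = {-3, -7}.
Expanding the product yields: p(z) = z^2 + 10·z + 21.
The resulting polynomial has degree 2 and real coefficients as required.

p(z) = z^2 + 10·z + 21.


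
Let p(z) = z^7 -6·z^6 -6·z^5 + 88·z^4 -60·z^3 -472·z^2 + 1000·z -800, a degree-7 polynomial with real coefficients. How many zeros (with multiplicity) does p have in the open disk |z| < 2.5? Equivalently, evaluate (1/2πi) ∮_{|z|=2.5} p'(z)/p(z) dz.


The zeros of p are: (-3 + 1i), (-3 - 1i), (1 + 1i), (1 - 1i), 4, (3 + 1i), (3 - 1i).
Their magnitudes are: 3.162, 3.162, 1.414, 1.414, 4, 3.162, 3.162.
Zeros with |z| < R = 2.5: (1 + 1i), (1 - 1i).
Count = 2.
By the argument principle, (1/2πi) ∮_{|z|=R} p'(z)/p(z) dz equals exactly this count.

Number of zeros inside |z| < 2.5: 2.


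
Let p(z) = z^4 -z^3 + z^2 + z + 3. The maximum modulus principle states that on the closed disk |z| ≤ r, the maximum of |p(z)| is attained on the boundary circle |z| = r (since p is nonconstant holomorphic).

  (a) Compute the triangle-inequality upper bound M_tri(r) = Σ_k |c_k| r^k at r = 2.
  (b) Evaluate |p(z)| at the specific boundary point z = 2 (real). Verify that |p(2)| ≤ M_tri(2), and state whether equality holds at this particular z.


Coefficients: c_0 = 3, c_1 = 1, c_2 = 1, c_3 = -1, c_4 = 1. Radius r = 2.
Part (a). Triangle bound: M_tri(r) = Σ_k |c_k| r^k
  = |3|·2^0 + |1|·2^1 + |1|·2^2 + |-1|·2^3 + |1|·2^4
  = 3 + 2 + 4 + 8 + 16 = 33.
This bounds M(r) := max_{|z|=r} |p(z)| from above; equality holds iff all terms c_k z^k can be made to align in phase at a single z on |z|=r.
Part (b). At z = 2 (real, on the circle |z| = r):
  p(2) = (3)·2^0 + (1)·2^1 + (1)·2^2 + (-1)·2^3 + (1)·2^4 = 17.
  |p(2)| = 17.
Check: |p(2)| = 17 ≤ 33 = M_tri(2). ✓ Equality does not hold at z = 2 (the coefficients have mixed signs, so the terms do not all align in phase there).

M_tri(2) = 33; |p(2)| = 17; equality at z=2: no.


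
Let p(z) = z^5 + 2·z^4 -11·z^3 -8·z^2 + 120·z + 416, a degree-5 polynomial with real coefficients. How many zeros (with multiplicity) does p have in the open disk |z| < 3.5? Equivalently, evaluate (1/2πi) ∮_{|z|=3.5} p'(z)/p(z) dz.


The zeros of p are: (-2 + 2i), (-2 - 2i), (3 + 2i), (3 - 2i), -4.
Their magnitudes are: 2.828, 2.828, 3.606, 3.606, 4.
Zeros with |z| < R = 3.5: (-2 + 2i), (-2 - 2i).
Count = 2.
By the argument principle, (1/2πi) ∮_{|z|=R} p'(z)/p(z) dz equals exactly this count.

Number of zeros inside |z| < 3.5: 2.


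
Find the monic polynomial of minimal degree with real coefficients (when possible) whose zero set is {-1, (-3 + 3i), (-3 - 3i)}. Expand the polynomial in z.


The polynomial is p(z) = ∏_{α ∈ S} (z − α), where S = {-1, (-3 + 3i), (-3 - 3i)}.
Expanding the product yields: p(z) = z^3 + 7·z^2 + 24·z + 18.
Note conjugate pairs combine to real quadratics: (z − (-3+3i))(z − (-3−3i)) = z² + 6z + 18.
The resulting polynomial has degree 3 and real coefficients as required.

p(z) = z^3 + 7·z^2 + 24·z + 18.


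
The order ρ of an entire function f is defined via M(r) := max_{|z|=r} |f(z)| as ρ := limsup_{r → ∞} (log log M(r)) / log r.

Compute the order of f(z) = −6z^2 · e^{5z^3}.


M(r) = max_{|z|=r} |-6|·|z|^2·|e^{5z^3}| = 6·r^2 · e^{5r^3} (the factors attain their maxima compatibly on |z|=r). Then log M(r) = log 6 + 2·log r + 5r^3, dominated by the last term, so log log M(r) ~ 3·log r. The polynomial factor -6z^2 contributes only a log r term and does not affect the order. ρ = 3.
Therefore ρ = 3.

Order ρ = 3.


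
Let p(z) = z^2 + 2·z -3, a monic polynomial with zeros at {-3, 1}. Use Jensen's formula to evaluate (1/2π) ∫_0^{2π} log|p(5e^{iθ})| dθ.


Zeros: -3, 1; r = 5.
Inside |z| < r: -3, 1. Outside (|z| ≥ r): ∅.
p(0) = -3, so log|p(0)| = log(3) = 1.0986.
Apply Jensen: I(r) = log|p(0)| + Σ_k log(r/|z_k|), summed over zeros inside |z| < r.
  log(r/|z_k|) for z_k = -3: log(5/3) = 0.5108
  log(r/|z_k|) for z_k = 1: log(5/1) = 1.6094
Sum over inside zeros: 2.1203.
I(r) = log|p(0)| + (inside sum) = 1.0986 + 2.1203 = 3.2189.
Closed form (all zeros inside, monic): I(r) = n·log(r) = 2·log(5) = 3.2189. ✓

I(r) ≈ 3.2189.


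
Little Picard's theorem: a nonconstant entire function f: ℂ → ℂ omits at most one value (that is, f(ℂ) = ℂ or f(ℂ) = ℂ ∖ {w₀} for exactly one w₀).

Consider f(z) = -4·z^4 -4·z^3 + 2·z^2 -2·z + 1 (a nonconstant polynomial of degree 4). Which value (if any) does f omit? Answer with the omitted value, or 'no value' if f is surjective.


Little Picard bounds the complement of f(ℂ) to at most one point.
For every w ∈ ℂ, the equation p(z) − w = 0 is a nonconstant polynomial in z and hence has at least one root by the fundamental theorem of algebra. So p is surjective onto ℂ, omitting no value.

Omitted value: no value.


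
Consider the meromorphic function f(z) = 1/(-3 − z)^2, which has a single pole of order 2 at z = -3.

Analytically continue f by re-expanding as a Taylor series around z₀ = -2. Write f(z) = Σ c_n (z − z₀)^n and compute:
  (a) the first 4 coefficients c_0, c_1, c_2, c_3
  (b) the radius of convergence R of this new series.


Let w = z − z₀, so z = z₀ + w.
Then -3 − z = -3 − (z₀ + w) = (-3 − z₀) − w = -1 − w.
f(z) = 1/(-1 − w)^2 = (1/(-1)^2) · (1 − w/(-1))^{−2}.
By the binomial series (1−u)^{−2} = Σ_{n≥0} C(n+1, 1) u^n for |u|<1, with u = w/(-1):
  c_n = C(n+1, 1) / (-1)^(n+2).
  c_0 = 1/(-1)^2 = 1.
  c_1 = 2/(-1)^3 = -2.
  c_2 = 3/(-1)^4 = 3.
  c_3 = 4/(-1)^5 = -4.
The series is valid for |w/d| < 1, i.e. |z − z₀| < |d|.
Radius of convergence: R = |-3 − z₀| = |-1| = 1 (distance from z₀ to the singularity z = -3).

c_0 = 1, c_1 = -2, c_2 = 3, c_3 = -4; R = 1.


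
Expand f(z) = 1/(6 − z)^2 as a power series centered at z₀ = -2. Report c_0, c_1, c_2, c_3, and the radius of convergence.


Let w = z − z₀, so z = z₀ + w.
Then 6 − z = 6 − (z₀ + w) = (6 − z₀) − w = 8 − w.
f(z) = 1/(8 − w)^2 = (1/(8)^2) · (1 − w/(8))^{−2}.
By the binomial series (1−u)^{−2} = Σ_{n≥0} C(n+1, 1) u^n for |u|<1, with u = w/(8):
  c_n = C(n+1, 1) / (8)^(n+2).
  c_0 = 1/(8)^2 = 1/64.
  c_1 = 2/(8)^3 = 1/256.
  c_2 = 3/(8)^4 = 3/4096.
  c_3 = 4/(8)^5 = 1/8192.
The series is valid for |w/d| < 1, i.e. |z − z₀| < |d|.
Radius of convergence: R = |6 − z₀| = |8| = 8 (distance from z₀ to the singularity z = 6).

c_0 = 1/64, c_1 = 1/256, c_2 = 3/4096, c_3 = 1/8192; R = 8.


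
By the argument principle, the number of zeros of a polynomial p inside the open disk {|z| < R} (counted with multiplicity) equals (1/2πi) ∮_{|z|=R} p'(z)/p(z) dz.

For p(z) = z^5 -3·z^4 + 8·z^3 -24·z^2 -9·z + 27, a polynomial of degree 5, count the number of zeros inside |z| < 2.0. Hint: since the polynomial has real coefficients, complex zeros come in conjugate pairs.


The zeros of p are: (0 + 3i), (0 - 3i), -1, 3, 1.
Their magnitudes are: 3, 3, 1, 3, 1.
Zeros with |z| < R = 2.0: -1, 1.
Count = 2.
By the argument principle, (1/2πi) ∮_{|z|=R} p'(z)/p(z) dz equals exactly this count.

Number of zeros inside |z| < 2.0: 2.


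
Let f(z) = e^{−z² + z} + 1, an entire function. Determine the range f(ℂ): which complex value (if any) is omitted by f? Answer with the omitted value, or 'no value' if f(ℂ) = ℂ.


Little Picard bounds the complement of f(ℂ) to at most one point.
The exponent g(z) = −z² + z is a nonconstant polynomial, hence surjective onto ℂ. So e^{g(z)} takes every value in {e^w : w ∈ ℂ} = ℂ ∖ {0}. Adding 1 shifts the range to ℂ ∖ {1}. f omits exactly 1.

Omitted value: 1.


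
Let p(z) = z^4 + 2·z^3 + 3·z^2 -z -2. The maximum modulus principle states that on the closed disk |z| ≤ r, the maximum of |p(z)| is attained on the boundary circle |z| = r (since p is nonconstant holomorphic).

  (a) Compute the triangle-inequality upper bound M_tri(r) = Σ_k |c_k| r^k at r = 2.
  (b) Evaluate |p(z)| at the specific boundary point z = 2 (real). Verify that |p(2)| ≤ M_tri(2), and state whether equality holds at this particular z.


Coefficients: c_0 = -2, c_1 = -1, c_2 = 3, c_3 = 2, c_4 = 1. Radius r = 2.
Part (a). Triangle bound: M_tri(r) = Σ_k |c_k| r^k
  = |-2|·2^0 + |-1|·2^1 + |3|·2^2 + |2|·2^3 + |1|·2^4
  = 2 + 2 + 12 + 16 + 16 = 48.
This bounds M(r) := max_{|z|=r} |p(z)| from above; equality holds iff all terms c_k z^k can be made to align in phase at a single z on |z|=r.
Part (b). At z = 2 (real, on the circle |z| = r):
  p(2) = (-2)·2^0 + (-1)·2^1 + (3)·2^2 + (2)·2^3 + (1)·2^4 = 40.
  |p(2)| = 40.
Check: |p(2)| = 40 ≤ 48 = M_tri(2). ✓ Equality does not hold at z = 2 (the coefficients have mixed signs, so the terms do not all align in phase there).

M_tri(2) = 48; |p(2)| = 40; equality at z=2: no.


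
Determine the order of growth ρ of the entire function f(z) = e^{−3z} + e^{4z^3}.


Each summand is entire of order 1 and 3 respectively (as in the single-exponential case). The order of a sum is at most the max of the orders, so ρ ≤ 3. For the lower bound: on |z|=r choose arg z so that 4z^3 is real positive; then |e^{4z^3}| = e^{4r^3} while |e^{-3z}| ≤ e^{3r^1} = o(e^{4r^3}). So |f| ≥ e^{4r^3}(1 − o(1)) and ρ ≥ 3. Hence ρ = max(1, 3) = 3.
Therefore ρ = 3.

Order ρ = 3.


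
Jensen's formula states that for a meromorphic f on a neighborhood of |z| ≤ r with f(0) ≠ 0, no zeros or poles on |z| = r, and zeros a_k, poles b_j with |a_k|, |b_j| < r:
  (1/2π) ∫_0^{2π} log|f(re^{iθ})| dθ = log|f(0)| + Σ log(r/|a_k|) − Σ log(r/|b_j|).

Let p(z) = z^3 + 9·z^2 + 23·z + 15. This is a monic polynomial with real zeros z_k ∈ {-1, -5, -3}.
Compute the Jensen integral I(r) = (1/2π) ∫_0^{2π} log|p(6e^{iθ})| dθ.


Zeros: -5, -3, -1; r = 6.
Inside |z| < r: -5, -3, -1. Outside (|z| ≥ r): ∅.
p(0) = 15, so log|p(0)| = log(15) = 2.7081.
Apply Jensen: I(r) = log|p(0)| + Σ_k log(r/|z_k|), summed over zeros inside |z| < r.
  log(r/|z_k|) for z_k = -1: log(6/1) = 1.7918
  log(r/|z_k|) for z_k = -5: log(6/5) = 0.1823
  log(r/|z_k|) for z_k = -3: log(6/3) = 0.6931
Sum over inside zeros: 2.6672.
I(r) = log|p(0)| + (inside sum) = 2.7081 + 2.6672 = 5.3753.
Closed form (all zeros inside, monic): I(r) = n·log(r) = 3·log(6) = 5.3753. ✓

I(r) ≈ 5.3753.


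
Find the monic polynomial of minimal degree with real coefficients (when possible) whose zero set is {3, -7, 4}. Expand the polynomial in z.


The polynomial is p(z) = ∏_{α ∈ S} (z − α), where S = {3, -7, 4}.
Expanding the product yields: p(z) = z^3 -37·z + 84.
The resulting polynomial has degree 3 and real coefficients as required.

p(z) = z^3 -37·z + 84.
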